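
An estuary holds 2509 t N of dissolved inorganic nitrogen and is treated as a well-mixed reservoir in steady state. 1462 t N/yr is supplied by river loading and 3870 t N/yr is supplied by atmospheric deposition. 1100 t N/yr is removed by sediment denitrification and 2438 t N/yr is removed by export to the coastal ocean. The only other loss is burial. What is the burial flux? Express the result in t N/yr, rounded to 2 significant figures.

At steady state ΣF_in = ΣF_out.
ΣF_in = 1462 + 3870 = 5332.0 t N/yr.
Burial flux = ΣF_in − (1100 + 2438) = 5332.0 − 3538 = 1794 t N/yr.

1800 t N/yr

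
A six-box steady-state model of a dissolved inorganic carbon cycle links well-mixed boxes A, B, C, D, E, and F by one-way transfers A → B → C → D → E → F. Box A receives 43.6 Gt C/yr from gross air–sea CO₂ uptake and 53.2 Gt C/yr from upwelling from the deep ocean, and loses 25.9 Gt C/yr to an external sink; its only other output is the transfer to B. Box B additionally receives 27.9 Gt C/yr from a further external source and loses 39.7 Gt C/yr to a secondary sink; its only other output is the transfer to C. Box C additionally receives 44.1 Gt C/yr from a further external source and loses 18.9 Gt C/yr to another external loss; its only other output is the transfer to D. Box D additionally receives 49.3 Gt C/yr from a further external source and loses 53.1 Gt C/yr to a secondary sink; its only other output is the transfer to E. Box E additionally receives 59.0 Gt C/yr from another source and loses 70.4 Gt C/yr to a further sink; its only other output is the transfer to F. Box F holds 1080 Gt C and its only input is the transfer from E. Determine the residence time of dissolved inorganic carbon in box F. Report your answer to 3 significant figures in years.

Box A: F(A→B) = (43.6 + 53.2) − 25.9 = 70.900 Gt C/yr.
Box B: F(B→C) = (70.900 + 27.9) − 39.7 = 59.100 Gt C/yr.
Box C: F(C→D) = (59.100 + 44.1) − 18.9 = 84.300 Gt C/yr.
Box D: F(D→E) = (84.300 + 49.3) − 53.1 = 80.500 Gt C/yr.
Box E: F(E→F) = (80.500 + 59.0) − 70.4 = 69.100 Gt C/yr.
Box F throughput = its input = 69.100 Gt C/yr; τ = 1080 / 69.100 = 15.63 yr.

15.6 yr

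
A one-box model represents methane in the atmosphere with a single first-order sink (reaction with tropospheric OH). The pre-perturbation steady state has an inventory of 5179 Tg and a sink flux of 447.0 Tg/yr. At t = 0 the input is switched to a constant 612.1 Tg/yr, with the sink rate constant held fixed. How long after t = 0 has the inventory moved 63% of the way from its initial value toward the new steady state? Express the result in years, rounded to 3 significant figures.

11.5 yr

τ = M₀/F₀ = 5179/447.0 = 11.59 yr.
The remaining gap fraction is e^(−t/τ); 63% covered ⇒ e^(−t/τ) = 0.370.
t = −τ ln(0.370) = 11.59 × 0.9943 = 11.52 yr.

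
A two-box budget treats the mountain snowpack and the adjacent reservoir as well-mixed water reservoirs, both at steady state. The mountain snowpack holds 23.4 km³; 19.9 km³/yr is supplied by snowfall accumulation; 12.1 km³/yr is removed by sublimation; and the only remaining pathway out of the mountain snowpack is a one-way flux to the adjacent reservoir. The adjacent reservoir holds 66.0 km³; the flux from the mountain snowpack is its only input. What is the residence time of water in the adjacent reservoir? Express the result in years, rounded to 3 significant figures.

8.46 yr

Balance the mountain snowpack: ΣF_in = 19.900 km³/yr.
Flux to the adjacent reservoir = ΣF_in − (12.1) = 7.8000 km³/yr.
At steady state the output of the adjacent reservoir equals its input, 7.8000 km³/yr.
τ = M / F = 66.0 / 7.8000 = 8.462 yr.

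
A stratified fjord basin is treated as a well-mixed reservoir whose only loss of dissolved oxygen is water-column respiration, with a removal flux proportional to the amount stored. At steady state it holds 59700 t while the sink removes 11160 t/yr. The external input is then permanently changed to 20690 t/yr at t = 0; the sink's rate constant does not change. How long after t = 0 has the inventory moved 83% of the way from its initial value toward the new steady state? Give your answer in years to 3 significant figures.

9.48 yr

τ = M₀/F₀ = 59700/11160 = 5.349 yr.
The remaining gap fraction is e^(−t/τ); 83% covered ⇒ e^(−t/τ) = 0.170.
t = −τ ln(0.170) = 5.349 × 1.772 = 9.479 yr.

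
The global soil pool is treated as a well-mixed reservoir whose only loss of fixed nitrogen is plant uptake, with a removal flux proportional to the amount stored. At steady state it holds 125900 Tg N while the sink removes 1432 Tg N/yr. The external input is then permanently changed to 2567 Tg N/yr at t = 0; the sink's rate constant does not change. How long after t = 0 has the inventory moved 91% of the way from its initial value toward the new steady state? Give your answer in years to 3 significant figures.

212 yr

τ = M₀/F₀ = 125900/1432 = 87.92 yr.
The remaining gap fraction is e^(−t/τ); 91% covered ⇒ e^(−t/τ) = 0.0900.
t = −τ ln(0.0900) = 87.92 × 2.408 = 211.7 yr.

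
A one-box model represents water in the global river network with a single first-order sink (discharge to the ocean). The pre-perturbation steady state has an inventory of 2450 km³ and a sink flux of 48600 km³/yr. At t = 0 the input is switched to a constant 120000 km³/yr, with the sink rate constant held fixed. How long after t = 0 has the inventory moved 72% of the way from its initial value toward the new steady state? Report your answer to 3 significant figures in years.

τ = M₀/F₀ = 2450/48600 = 0.05041 yr.
The remaining gap fraction is e^(−t/τ); 72% covered ⇒ e^(−t/τ) = 0.280.
t = −τ ln(0.280) = 0.05041 × 1.273 = 0.06417 yr.

0.0642 yr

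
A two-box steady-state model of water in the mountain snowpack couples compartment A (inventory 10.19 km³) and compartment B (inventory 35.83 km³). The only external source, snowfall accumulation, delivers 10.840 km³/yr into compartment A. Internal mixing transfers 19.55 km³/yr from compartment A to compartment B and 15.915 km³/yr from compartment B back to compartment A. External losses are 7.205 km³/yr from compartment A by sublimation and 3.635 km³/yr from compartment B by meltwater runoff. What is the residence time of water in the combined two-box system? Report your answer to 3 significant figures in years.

4.25 yr

For the system as a whole, the A↔B exchange is internal and contributes nothing to the throughput; only the external sinks remove mass.
M_total = 10.19 + 35.83 = 46.020 km³.
ΣF_external_out = 7.205 + 3.635 = 10.840 km³/yr.
τ = M_total / ΣF_ext = 46.020 / 10.840 = 4.245 yr.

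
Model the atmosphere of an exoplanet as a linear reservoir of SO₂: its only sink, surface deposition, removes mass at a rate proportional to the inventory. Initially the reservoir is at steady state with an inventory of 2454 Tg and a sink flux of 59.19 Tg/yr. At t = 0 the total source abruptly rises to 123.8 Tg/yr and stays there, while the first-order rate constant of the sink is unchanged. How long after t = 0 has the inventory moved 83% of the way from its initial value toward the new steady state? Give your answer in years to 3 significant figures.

73.5 yr

τ = M₀/F₀ = 2454/59.19 = 41.46 yr.
The remaining gap fraction is e^(−t/τ); 83% covered ⇒ e^(−t/τ) = 0.170.
t = −τ ln(0.170) = 41.46 × 1.772 = 73.46 yr.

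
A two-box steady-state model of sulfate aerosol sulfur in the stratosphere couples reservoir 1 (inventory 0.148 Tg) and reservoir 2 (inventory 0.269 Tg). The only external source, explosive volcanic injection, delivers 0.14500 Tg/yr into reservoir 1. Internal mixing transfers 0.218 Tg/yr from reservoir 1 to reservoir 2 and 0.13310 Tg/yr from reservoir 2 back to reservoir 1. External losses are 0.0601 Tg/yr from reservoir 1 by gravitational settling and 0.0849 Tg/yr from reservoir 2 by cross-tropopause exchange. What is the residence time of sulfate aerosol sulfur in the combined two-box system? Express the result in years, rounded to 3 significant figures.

Treat the two boxes together as one reservoir: the mixing fluxes between them are internal recycling, so τ = ΣM / Σ(external losses).
M_total = 0.148 + 0.269 = 0.41700 Tg.
ΣF_external_out = 0.0601 + 0.0849 = 0.14500 Tg/yr.
τ = M_total / ΣF_ext = 0.41700 / 0.14500 = 2.876 yr.

2.88 yr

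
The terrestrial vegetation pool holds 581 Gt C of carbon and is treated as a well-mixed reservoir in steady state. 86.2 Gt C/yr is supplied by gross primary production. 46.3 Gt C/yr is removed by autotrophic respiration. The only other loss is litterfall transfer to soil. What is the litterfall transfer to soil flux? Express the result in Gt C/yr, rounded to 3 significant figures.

39.9 Gt C/yr

At steady state ΣF_in = ΣF_out.
ΣF_in = 86.200 Gt C/yr.
Litterfall transfer to soil flux = ΣF_in − (46.3) = 86.200 − 46.30 = 39.90 Gt C/yr.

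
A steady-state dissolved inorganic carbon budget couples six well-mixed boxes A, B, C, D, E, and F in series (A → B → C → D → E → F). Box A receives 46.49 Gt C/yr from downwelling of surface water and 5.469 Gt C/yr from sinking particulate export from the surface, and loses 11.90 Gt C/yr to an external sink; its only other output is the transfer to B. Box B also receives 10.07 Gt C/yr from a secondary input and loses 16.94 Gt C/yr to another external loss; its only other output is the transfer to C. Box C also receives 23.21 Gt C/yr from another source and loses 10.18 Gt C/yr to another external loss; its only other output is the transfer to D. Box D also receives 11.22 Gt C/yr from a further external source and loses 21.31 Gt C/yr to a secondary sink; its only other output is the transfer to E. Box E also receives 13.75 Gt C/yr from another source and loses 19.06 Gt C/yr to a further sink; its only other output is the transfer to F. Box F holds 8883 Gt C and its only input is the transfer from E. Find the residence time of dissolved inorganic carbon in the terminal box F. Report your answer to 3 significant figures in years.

Box A: F(A→B) = (46.49 + 5.469) − 11.90 = 40.059 Gt C/yr.
Box B: F(B→C) = (40.059 + 10.07) − 16.94 = 33.189 Gt C/yr.
Box C: F(C→D) = (33.189 + 23.21) − 10.18 = 46.219 Gt C/yr.
Box D: F(D→E) = (46.219 + 11.22) − 21.31 = 36.129 Gt C/yr.
Box E: F(E→F) = (36.129 + 13.75) − 19.06 = 30.819 Gt C/yr.
Box F throughput = its input = 30.819 Gt C/yr; τ = 8883 / 30.819 = 288.2 yr.

288 yr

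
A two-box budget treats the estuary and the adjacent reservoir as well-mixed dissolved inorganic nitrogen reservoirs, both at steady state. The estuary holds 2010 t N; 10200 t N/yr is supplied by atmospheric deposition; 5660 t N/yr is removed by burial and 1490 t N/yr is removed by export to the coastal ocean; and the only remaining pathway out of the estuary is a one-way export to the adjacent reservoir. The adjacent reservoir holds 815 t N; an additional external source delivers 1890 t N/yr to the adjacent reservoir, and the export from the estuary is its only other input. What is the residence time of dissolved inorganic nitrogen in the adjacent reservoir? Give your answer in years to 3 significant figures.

Balance the estuary: ΣF_in = 10200 t N/yr.
Export to the adjacent reservoir = ΣF_in − (5660 + 1490) = 3050.0 t N/yr.
Total input to the adjacent reservoir = 3050.0 + 1890 = 4940.0 t N/yr; at steady state this equals its total output.
τ = M / F = 815 / 4940.0 = 0.1650 yr.

0.165 yr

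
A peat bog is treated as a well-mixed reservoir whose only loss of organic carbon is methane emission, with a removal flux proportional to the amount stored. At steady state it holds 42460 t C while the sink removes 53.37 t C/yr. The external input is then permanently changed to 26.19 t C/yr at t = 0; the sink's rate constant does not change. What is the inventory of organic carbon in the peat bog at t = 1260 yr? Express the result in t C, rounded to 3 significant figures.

25300 t C

The sink rate constant is k = F₀/M₀ = 53.37/42460 = 0.001257 yr⁻¹.
Solving dM/dt = F₁ − kM with M(0) = M₀ gives M(t) = F₁/k + (M₀ − F₁/k)·e^(−kt).
F₁/k = 26.19/0.001257 = 20836 t C; kt = 0.001257 × 1260 = 1.584, e^(−kt) = 0.2052.
M(1260) = 20836 + (42460 − 20836) × 0.2052 = 20836 + 4437 = 25273 t C.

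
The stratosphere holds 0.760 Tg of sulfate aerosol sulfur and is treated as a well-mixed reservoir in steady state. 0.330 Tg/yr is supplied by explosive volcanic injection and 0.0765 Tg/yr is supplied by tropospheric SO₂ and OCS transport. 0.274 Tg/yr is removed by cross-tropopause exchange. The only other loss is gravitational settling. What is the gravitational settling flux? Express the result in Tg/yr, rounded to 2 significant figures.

0.13 Tg/yr

At steady state ΣF_in = ΣF_out.
ΣF_in = 0.330 + 0.0765 = 0.40650 Tg/yr.
Gravitational settling flux = ΣF_in − (0.274) = 0.40650 − 0.2740 = 0.1325 Tg/yr.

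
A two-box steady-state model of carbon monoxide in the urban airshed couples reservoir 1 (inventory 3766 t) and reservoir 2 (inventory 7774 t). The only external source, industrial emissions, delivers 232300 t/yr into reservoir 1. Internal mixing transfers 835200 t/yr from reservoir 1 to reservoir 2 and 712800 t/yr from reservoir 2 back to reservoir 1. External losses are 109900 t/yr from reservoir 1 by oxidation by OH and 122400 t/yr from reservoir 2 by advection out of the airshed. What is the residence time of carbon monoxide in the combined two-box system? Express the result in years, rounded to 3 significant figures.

Treat the two boxes together as one reservoir: the mixing fluxes between them are internal recycling, so τ = ΣM / Σ(external losses).
M_total = 3766 + 7774 = 11540 t.
ΣF_external_out = 109900 + 122400 = 232300 t/yr.
τ = M_total / ΣF_ext = 11540 / 232300 = 0.04968 yr.

0.0497 yr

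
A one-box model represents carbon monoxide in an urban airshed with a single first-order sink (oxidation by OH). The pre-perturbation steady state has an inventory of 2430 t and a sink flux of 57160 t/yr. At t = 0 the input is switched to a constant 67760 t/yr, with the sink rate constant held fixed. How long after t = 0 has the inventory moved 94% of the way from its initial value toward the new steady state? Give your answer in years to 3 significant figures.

0.120 yr

τ = M₀/F₀ = 2430/57160 = 0.04251 yr.
The remaining gap fraction is e^(−t/τ); 94% covered ⇒ e^(−t/τ) = 0.0600.
t = −τ ln(0.0600) = 0.04251 × 2.813 = 0.1196 yr.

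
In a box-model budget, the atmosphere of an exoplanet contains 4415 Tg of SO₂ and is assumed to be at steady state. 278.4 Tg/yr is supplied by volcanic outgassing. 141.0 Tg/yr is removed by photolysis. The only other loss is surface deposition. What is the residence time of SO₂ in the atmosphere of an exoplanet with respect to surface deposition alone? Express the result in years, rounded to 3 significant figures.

At steady state ΣF_in = ΣF_out.
ΣF_in = 278.40 Tg/yr.
Surface deposition flux = ΣF_in − (141.0) = 278.40 − 141.0 = 137.4 Tg/yr.
τ = M / F = 4415 / 137.4 = 32.13 yr.

32.1 yr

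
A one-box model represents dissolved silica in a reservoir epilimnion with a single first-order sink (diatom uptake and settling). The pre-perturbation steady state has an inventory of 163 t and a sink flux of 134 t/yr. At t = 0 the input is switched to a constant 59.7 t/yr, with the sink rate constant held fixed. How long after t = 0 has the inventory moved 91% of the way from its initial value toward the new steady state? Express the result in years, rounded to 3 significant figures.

τ = M₀/F₀ = 163/134 = 1.216 yr.
The remaining gap fraction is e^(−t/τ); 91% covered ⇒ e^(−t/τ) = 0.0900.
t = −τ ln(0.0900) = 1.216 × 2.408 = 2.929 yr.

2.93 yr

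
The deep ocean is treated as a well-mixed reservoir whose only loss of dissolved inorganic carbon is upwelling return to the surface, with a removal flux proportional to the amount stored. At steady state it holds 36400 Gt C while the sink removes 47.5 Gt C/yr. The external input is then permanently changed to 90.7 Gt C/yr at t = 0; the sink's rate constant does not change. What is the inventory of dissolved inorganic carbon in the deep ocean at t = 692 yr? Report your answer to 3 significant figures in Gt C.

τ = M₀/F₀ = 36400/47.5 = 766.3 yr; rate constant k = 1/τ.
New steady state M_∞ = F₁/k = F₁·τ = 90.7 × 766.3 = 69505 Gt C.
M(t) = M_∞ + (M₀ − M_∞)·e^(−t/τ); t/τ = 692/766.3 = 0.9030, so e^(−t/τ) = 0.4053.
M(t) = 69505 − 33100 × 0.4053 = 56086 Gt C.

56100 Gt C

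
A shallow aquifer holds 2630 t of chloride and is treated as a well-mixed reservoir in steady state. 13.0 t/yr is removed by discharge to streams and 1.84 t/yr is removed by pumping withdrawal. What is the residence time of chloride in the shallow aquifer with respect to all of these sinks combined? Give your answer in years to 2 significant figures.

180 yr

Total removal flux = 13.0 + 1.84 = 14.840 t/yr.
τ = M / ΣF_out = 2630 / 14.840 = 177.2 yr.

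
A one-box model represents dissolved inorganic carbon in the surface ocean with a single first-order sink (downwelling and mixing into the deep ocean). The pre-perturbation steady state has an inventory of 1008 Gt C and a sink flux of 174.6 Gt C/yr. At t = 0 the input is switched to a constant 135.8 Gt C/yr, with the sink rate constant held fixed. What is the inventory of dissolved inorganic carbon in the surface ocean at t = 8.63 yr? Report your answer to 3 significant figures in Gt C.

The sink rate constant is k = F₀/M₀ = 174.6/1008 = 0.1732 yr⁻¹.
Solving dM/dt = F₁ − kM with M(0) = M₀ gives M(t) = F₁/k + (M₀ − F₁/k)·e^(−kt).
F₁/k = 135.8/0.1732 = 784.00 Gt C; kt = 0.1732 × 8.63 = 1.495, e^(−kt) = 0.2243.
M(8.63) = 784.00 + (1008 − 784.00) × 0.2243 = 784.00 + 50.24 = 834.24 Gt C.

834 Gt C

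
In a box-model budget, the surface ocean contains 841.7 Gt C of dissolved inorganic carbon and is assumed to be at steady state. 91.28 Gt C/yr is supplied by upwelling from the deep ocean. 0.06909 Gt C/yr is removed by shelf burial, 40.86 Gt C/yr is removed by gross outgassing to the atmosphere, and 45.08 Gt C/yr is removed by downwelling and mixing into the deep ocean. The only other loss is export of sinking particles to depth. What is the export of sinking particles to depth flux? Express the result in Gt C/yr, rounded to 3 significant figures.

5.27 Gt C/yr

At steady state ΣF_in = ΣF_out.
ΣF_in = 91.280 Gt C/yr.
Export of sinking particles to depth flux = ΣF_in − (0.06909 + 40.86 + 45.08) = 91.280 − 86.01 = 5.271 Gt C/yr.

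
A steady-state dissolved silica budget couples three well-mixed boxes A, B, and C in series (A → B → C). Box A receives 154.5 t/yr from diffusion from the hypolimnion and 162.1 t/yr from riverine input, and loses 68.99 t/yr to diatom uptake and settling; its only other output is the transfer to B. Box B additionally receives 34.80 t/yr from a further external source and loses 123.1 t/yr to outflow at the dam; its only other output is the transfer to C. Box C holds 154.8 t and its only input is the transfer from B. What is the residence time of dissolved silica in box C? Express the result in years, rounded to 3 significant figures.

0.972 yr

Box A: F(A→B) = (154.5 + 162.1) − 68.99 = 247.61 t/yr.
Box B: F(B→C) = (247.61 + 34.80) − 123.1 = 159.31 t/yr.
Box C throughput = its input = 159.31 t/yr; τ = 154.8 / 159.31 = 0.9717 yr.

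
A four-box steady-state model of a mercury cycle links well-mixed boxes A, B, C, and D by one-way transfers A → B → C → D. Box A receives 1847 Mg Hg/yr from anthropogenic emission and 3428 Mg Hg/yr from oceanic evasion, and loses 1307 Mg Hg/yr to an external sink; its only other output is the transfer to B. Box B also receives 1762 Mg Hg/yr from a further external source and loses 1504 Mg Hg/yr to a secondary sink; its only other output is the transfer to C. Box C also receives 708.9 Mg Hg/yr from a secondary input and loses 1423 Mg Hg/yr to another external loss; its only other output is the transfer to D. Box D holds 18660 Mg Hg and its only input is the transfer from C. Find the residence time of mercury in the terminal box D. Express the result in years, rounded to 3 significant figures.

Box A: F(A→B) = (1847 + 3428) − 1307 = 3968.0 Mg Hg/yr.
Box B: F(B→C) = (3968.0 + 1762) − 1504 = 4226.0 Mg Hg/yr.
Box C: F(C→D) = (4226.0 + 708.9) − 1423 = 3511.9 Mg Hg/yr.
Box D throughput = its input = 3511.9 Mg Hg/yr; τ = 18660 / 3511.9 = 5.313 yr.

5.31 yr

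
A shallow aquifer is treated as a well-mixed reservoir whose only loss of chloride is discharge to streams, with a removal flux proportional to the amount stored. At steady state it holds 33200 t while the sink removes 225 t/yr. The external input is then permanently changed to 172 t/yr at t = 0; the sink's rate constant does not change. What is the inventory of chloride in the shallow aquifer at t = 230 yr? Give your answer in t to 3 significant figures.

27000 t

Residence time τ = M₀/F₀ = 147.6 yr. The eventual steady state is M_∞ = M₀·(F₁/F₀) = 33200 × 172/225 = 25380 t.
The anomaly ΔM(t) = M(t) − M_∞ decays as ΔM₀·e^(−t/τ) with ΔM₀ = 33200 − 25380 = 7820 t.
At t = 230 yr, e^(−t/τ) = e^(−1.559) = 0.2104, so ΔM = 1645 t and M = 25380 + 1645 = 27025 t.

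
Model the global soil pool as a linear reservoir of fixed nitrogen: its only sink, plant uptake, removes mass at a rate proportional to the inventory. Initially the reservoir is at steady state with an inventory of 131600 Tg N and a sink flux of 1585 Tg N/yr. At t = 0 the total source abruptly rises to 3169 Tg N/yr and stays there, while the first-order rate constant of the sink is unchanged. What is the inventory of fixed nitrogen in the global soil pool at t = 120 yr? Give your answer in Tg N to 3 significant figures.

232000 Tg N

The sink rate constant is k = F₀/M₀ = 1585/131600 = 0.01204 yr⁻¹.
Solving dM/dt = F₁ − kM with M(0) = M₀ gives M(t) = F₁/k + (M₀ − F₁/k)·e^(−kt).
F₁/k = 3169/0.01204 = 263120 Tg N; kt = 0.01204 × 120 = 1.445, e^(−kt) = 0.2357.
M(120) = 263120 + (131600 − 263120) × 0.2357 = 263120 − 31000 = 232120 Tg N.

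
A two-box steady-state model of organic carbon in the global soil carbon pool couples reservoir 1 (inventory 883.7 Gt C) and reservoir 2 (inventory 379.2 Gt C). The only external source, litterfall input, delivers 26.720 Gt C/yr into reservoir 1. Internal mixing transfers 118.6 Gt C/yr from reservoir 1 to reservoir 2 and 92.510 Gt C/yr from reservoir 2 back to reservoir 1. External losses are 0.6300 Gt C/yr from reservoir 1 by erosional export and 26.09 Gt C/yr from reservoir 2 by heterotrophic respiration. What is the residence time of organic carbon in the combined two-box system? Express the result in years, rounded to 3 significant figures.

47.3 yr

Residence time in the combined system uses the total inventory and the total *external* removal — internal exchanges between the two boxes cancel.
M_total = 883.7 + 379.2 = 1262.9 Gt C.
ΣF_external_out = 0.6300 + 26.09 = 26.720 Gt C/yr.
τ = M_total / ΣF_ext = 1262.9 / 26.720 = 47.26 yr.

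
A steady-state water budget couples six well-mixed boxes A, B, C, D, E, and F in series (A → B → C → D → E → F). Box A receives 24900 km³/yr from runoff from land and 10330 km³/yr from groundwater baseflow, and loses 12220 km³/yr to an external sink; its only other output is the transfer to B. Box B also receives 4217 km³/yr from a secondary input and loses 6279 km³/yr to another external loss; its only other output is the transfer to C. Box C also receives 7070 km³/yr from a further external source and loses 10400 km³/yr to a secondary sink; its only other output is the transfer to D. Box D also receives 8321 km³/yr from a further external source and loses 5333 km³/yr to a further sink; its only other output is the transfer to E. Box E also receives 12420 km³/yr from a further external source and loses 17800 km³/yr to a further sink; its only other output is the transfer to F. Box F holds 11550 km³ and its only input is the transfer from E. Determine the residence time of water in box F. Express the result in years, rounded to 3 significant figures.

0.759 yr

Box A: F(A→B) = (24900 + 10330) − 12220 = 23010 km³/yr.
Box B: F(B→C) = (23010 + 4217) − 6279 = 20948 km³/yr.
Box C: F(C→D) = (20948 + 7070) − 10400 = 17618 km³/yr.
Box D: F(D→E) = (17618 + 8321) − 5333 = 20606 km³/yr.
Box E: F(E→F) = (20606 + 12420) − 17800 = 15226 km³/yr.
Box F throughput = its input = 15226 km³/yr; τ = 11550 / 15226 = 0.7586 yr.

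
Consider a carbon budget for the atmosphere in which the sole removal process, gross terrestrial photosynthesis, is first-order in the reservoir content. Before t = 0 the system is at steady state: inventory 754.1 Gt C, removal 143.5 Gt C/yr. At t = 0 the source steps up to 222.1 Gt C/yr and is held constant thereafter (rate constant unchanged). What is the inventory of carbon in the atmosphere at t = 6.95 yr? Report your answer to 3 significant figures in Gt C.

1060 Gt C

The sink rate constant is k = F₀/M₀ = 143.5/754.1 = 0.1903 yr⁻¹.
Solving dM/dt = F₁ − kM with M(0) = M₀ gives M(t) = F₁/k + (M₀ − F₁/k)·e^(−kt).
F₁/k = 222.1/0.1903 = 1167.1 Gt C; kt = 0.1903 × 6.95 = 1.323, e^(−kt) = 0.2665.
M(6.95) = 1167.1 + (754.1 − 1167.1) × 0.2665 = 1167.1 − 110.1 = 1057.1 Gt C.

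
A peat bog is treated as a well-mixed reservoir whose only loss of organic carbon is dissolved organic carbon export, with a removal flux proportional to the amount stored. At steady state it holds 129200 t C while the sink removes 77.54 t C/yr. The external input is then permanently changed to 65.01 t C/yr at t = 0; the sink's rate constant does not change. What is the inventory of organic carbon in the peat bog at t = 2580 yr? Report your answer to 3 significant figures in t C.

113000 t C

Residence time τ = M₀/F₀ = 1666 yr. The eventual steady state is M_∞ = M₀·(F₁/F₀) = 129200 × 65.01/77.54 = 108320 t C.
The anomaly ΔM(t) = M(t) − M_∞ decays as ΔM₀·e^(−t/τ) with ΔM₀ = 129200 − 108320 = 20880 t C.
At t = 2580 yr, e^(−t/τ) = e^(−1.548) = 0.2126, so ΔM = 4438 t C and M = 108320 + 4438 = 112760 t C.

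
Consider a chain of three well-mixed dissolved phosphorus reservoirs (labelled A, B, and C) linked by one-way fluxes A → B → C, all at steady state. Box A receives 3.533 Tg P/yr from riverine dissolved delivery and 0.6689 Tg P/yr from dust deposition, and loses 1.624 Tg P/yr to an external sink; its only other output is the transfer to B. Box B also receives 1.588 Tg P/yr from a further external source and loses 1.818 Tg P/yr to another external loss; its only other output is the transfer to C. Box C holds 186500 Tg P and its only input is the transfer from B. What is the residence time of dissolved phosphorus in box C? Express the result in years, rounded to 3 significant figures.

Box A: F(A→B) = (3.533 + 0.6689) − 1.624 = 2.5779 Tg P/yr.
Box B: F(B→C) = (2.5779 + 1.588) − 1.818 = 2.3479 Tg P/yr.
Box C throughput = its input = 2.3479 Tg P/yr; τ = 186500 / 2.3479 = 79430 yr.

79400 yr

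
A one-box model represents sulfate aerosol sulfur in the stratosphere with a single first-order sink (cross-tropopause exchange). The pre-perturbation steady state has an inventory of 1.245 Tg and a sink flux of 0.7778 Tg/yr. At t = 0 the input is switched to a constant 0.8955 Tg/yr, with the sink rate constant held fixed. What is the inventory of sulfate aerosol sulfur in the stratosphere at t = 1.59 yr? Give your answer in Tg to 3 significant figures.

Residence time τ = M₀/F₀ = 1.601 yr. The eventual steady state is M_∞ = M₀·(F₁/F₀) = 1.245 × 0.8955/0.7778 = 1.4334 Tg.
The anomaly ΔM(t) = M(t) − M_∞ decays as ΔM₀·e^(−t/τ) with ΔM₀ = 1.245 − 1.4334 = −0.1884 Tg.
At t = 1.59 yr, e^(−t/τ) = e^(−0.9933) = 0.3703, so ΔM = −0.06977 Tg and M = 1.4334 − 0.06977 = 1.3636 Tg.

1.36 Tg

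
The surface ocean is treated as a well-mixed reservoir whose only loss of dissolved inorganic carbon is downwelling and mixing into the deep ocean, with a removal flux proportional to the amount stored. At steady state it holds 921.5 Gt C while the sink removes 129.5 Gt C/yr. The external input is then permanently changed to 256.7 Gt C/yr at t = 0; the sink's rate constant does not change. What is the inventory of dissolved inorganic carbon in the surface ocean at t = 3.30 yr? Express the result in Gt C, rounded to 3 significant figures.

1260 Gt C

Residence time τ = M₀/F₀ = 7.116 yr. The eventual steady state is M_∞ = M₀·(F₁/F₀) = 921.5 × 256.7/129.5 = 1826.6 Gt C.
The anomaly ΔM(t) = M(t) − M_∞ decays as ΔM₀·e^(−t/τ) with ΔM₀ = 921.5 − 1826.6 = −905.1 Gt C.
At t = 3.30 yr, e^(−t/τ) = e^(−0.4638) = 0.6289, so ΔM = −569.3 Gt C and M = 1826.6 − 569.3 = 1257.4 Gt C.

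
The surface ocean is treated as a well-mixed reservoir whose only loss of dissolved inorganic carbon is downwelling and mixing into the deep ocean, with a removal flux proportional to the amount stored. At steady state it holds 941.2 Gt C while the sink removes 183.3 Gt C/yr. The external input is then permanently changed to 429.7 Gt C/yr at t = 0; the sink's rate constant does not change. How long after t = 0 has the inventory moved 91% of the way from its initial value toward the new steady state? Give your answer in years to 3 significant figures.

τ = M₀/F₀ = 941.2/183.3 = 5.135 yr.
The remaining gap fraction is e^(−t/τ); 91% covered ⇒ e^(−t/τ) = 0.0900.
t = −τ ln(0.0900) = 5.135 × 2.408 = 12.36 yr.

12.4 yr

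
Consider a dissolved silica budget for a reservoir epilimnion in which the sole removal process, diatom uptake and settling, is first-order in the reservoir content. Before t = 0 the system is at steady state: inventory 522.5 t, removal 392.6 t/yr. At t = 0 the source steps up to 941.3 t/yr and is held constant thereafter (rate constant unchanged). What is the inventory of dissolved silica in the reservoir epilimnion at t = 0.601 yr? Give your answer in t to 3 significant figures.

788 t

τ = M₀/F₀ = 522.5/392.6 = 1.331 yr; rate constant k = 1/τ.
New steady state M_∞ = F₁/k = F₁·τ = 941.3 × 1.331 = 1252.7 t.
M(t) = M_∞ + (M₀ − M_∞)·e^(−t/τ); t/τ = 0.601/1.331 = 0.4516, so e^(−t/τ) = 0.6366.
M(t) = 1252.7 − 730.2 × 0.6366 = 787.86 t.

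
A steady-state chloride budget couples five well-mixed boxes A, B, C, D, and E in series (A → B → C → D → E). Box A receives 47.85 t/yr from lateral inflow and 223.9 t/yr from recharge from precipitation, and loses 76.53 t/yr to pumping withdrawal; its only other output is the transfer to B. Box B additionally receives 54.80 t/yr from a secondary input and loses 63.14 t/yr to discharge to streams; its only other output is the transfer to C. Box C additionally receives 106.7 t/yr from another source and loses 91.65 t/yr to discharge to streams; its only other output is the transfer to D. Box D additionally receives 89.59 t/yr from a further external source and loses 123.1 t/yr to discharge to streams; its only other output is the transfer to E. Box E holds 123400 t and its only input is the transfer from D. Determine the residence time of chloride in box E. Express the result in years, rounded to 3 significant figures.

733 yr

Box A: F(A→B) = (47.85 + 223.9) − 76.53 = 195.22 t/yr.
Box B: F(B→C) = (195.22 + 54.80) − 63.14 = 186.88 t/yr.
Box C: F(C→D) = (186.88 + 106.7) − 91.65 = 201.93 t/yr.
Box D: F(D→E) = (201.93 + 89.59) − 123.1 = 168.42 t/yr.
Box E throughput = its input = 168.42 t/yr; τ = 123400 / 168.42 = 732.7 yr.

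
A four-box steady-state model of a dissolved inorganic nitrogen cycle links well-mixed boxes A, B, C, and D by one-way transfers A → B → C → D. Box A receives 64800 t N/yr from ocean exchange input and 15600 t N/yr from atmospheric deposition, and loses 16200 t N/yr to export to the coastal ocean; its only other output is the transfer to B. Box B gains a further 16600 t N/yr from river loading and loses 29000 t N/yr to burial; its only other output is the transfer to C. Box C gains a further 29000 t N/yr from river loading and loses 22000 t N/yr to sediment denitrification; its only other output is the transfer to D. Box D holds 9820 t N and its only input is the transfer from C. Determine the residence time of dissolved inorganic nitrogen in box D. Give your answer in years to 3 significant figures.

0.167 yr

Box A: F(A→B) = (64800 + 15600) − 16200 = 64200 t N/yr.
Box B: F(B→C) = (64200 + 16600) − 29000 = 51800 t N/yr.
Box C: F(C→D) = (51800 + 29000) − 22000 = 58800 t N/yr.
Box D throughput = its input = 58800 t N/yr; τ = 9820 / 58800 = 0.1670 yr.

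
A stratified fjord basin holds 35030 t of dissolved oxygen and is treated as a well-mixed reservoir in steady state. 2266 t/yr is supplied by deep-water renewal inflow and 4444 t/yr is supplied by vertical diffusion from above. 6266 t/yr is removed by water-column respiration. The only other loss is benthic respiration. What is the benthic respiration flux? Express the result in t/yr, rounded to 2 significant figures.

440 t/yr

At steady state ΣF_in = ΣF_out.
ΣF_in = 2266 + 4444 = 6710.0 t/yr.
Benthic respiration flux = ΣF_in − (6266) = 6710.0 − 6266 = 444.0 t/yr.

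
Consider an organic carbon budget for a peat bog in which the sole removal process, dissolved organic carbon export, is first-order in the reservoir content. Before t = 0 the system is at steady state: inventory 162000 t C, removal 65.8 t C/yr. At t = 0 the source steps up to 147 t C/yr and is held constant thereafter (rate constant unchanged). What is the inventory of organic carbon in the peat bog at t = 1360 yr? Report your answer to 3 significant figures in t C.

247000 t C

τ = M₀/F₀ = 162000/65.8 = 2462 yr; rate constant k = 1/τ.
New steady state M_∞ = F₁/k = F₁·τ = 147 × 2462 = 361910 t C.
M(t) = M_∞ + (M₀ − M_∞)·e^(−t/τ); t/τ = 1360/2462 = 0.5524, so e^(−t/τ) = 0.5756.
M(t) = 361910 − 199900 × 0.5756 = 246850 t C.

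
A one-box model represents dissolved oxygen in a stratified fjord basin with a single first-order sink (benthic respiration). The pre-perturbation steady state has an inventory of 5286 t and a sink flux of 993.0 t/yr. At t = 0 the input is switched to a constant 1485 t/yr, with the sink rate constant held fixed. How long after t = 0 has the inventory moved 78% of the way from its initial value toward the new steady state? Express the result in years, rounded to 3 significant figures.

8.06 yr

τ = M₀/F₀ = 5286/993.0 = 5.323 yr.
The remaining gap fraction is e^(−t/τ); 78% covered ⇒ e^(−t/τ) = 0.220.
t = −τ ln(0.220) = 5.323 × 1.514 = 8.060 yr.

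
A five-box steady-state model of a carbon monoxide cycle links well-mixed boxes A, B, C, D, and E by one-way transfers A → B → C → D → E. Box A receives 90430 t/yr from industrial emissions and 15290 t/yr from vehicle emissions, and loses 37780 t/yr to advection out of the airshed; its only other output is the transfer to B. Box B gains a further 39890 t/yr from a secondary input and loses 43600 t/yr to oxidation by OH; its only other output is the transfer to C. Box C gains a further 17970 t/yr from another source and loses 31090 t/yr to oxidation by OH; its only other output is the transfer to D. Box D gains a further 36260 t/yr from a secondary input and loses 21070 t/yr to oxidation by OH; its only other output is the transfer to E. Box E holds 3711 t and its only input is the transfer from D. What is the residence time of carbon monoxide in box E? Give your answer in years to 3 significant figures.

0.0560 yr

Box A: F(A→B) = (90430 + 15290) − 37780 = 67940 t/yr.
Box B: F(B→C) = (67940 + 39890) − 43600 = 64230 t/yr.
Box C: F(C→D) = (64230 + 17970) − 31090 = 51110 t/yr.
Box D: F(D→E) = (51110 + 36260) − 21070 = 66300 t/yr.
Box E throughput = its input = 66300 t/yr; τ = 3711 / 66300 = 0.05597 yr.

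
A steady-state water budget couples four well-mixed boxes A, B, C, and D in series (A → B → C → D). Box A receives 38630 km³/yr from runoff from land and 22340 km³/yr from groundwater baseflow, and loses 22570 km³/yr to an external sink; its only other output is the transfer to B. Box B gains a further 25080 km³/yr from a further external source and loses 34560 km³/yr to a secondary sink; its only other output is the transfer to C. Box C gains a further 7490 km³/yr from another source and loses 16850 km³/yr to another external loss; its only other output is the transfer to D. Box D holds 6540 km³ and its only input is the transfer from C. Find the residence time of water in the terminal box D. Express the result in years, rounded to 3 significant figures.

Box A: F(A→B) = (38630 + 22340) − 22570 = 38400 km³/yr.
Box B: F(B→C) = (38400 + 25080) − 34560 = 28920 km³/yr.
Box C: F(C→D) = (28920 + 7490) − 16850 = 19560 km³/yr.
Box D throughput = its input = 19560 km³/yr; τ = 6540 / 19560 = 0.3344 yr.

0.334 yr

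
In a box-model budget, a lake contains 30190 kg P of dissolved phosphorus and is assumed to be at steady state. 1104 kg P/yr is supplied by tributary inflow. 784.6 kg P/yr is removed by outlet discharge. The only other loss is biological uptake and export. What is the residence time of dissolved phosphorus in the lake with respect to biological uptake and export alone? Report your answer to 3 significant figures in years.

At steady state ΣF_in = ΣF_out.
ΣF_in = 1104.0 kg P/yr.
Biological uptake and export flux = ΣF_in − (784.6) = 1104.0 − 784.6 = 319.4 kg P/yr.
τ = M / F = 30190 / 319.4 = 94.52 yr.

94.5 yr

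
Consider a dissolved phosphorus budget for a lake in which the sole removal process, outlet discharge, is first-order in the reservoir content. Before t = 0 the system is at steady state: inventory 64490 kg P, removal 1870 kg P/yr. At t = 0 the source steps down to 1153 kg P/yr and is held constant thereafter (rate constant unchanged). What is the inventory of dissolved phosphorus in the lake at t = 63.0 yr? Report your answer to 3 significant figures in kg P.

τ = M₀/F₀ = 64490/1870 = 34.49 yr; rate constant k = 1/τ.
New steady state M_∞ = F₁/k = F₁·τ = 1153 × 34.49 = 39763 kg P.
M(t) = M_∞ + (M₀ − M_∞)·e^(−t/τ); t/τ = 63.0/34.49 = 1.827, so e^(−t/τ) = 0.1609.
M(t) = 39763 + 24730 × 0.1609 = 43742 kg P.

43700 kg P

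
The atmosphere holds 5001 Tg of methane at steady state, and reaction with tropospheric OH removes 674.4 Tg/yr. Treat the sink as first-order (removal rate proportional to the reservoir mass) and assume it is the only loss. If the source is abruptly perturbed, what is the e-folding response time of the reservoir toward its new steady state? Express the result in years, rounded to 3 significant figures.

7.42 yr

For a linear reservoir the response time equals the residence time τ = M/F.
τ = 5001 / 674.4 = 7.415 yr.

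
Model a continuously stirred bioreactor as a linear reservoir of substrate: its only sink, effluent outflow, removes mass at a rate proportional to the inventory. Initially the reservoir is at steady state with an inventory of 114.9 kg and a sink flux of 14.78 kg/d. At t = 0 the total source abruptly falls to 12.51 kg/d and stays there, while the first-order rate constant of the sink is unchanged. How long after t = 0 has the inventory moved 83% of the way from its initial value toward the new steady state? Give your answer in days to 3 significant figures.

τ = M₀/F₀ = 114.9/14.78 = 7.774 d.
The remaining gap fraction is e^(−t/τ); 83% covered ⇒ e^(−t/τ) = 0.170.
t = −τ ln(0.170) = 7.774 × 1.772 = 13.78 d.

13.8 d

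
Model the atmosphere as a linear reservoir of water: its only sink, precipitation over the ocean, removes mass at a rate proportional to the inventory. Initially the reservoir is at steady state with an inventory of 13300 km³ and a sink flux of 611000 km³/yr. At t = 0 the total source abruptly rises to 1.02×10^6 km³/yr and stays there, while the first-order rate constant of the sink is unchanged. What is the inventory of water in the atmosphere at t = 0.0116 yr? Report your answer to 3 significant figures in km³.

The sink rate constant is k = F₀/M₀ = 611000/13300 = 45.94 yr⁻¹.
Solving dM/dt = F₁ − kM with M(0) = M₀ gives M(t) = F₁/k + (M₀ − F₁/k)·e^(−kt).
F₁/k = 1.02×10^6/45.94 = 22203 km³; kt = 45.94 × 0.0116 = 0.5329, e^(−kt) = 0.5869.
M(0.0116) = 22203 + (13300 − 22203) × 0.5869 = 22203 − 5225 = 16978 km³.

17000 km³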